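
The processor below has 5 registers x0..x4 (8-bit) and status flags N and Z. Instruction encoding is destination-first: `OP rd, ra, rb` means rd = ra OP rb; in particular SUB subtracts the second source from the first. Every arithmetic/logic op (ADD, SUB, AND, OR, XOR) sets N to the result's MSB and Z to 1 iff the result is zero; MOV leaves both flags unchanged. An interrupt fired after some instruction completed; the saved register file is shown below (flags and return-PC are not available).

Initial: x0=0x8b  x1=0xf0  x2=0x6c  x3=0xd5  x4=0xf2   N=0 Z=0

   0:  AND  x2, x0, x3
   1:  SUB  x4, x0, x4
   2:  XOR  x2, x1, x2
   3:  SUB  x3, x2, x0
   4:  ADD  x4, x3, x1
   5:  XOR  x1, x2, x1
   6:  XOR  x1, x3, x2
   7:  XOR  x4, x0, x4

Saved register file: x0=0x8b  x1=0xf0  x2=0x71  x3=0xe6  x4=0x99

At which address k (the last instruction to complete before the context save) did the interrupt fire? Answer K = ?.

K = 3

after  0: x0=0x8b x1=0xf0 x2=0x81 x3=0xd5 x4=0xf2  N=1 Z=0
after  1: x0=0x8b x1=0xf0 x2=0x81 x3=0xd5 x4=0x99  N=1 Z=0
after  2: x0=0x8b x1=0xf0 x2=0x71 x3=0xd5 x4=0x99  N=0 Z=0
after  3: x0=0x8b x1=0xf0 x2=0x71 x3=0xe6 x4=0x99  N=1 Z=0
-- IRQ taken; context saved, return-PC = 4 --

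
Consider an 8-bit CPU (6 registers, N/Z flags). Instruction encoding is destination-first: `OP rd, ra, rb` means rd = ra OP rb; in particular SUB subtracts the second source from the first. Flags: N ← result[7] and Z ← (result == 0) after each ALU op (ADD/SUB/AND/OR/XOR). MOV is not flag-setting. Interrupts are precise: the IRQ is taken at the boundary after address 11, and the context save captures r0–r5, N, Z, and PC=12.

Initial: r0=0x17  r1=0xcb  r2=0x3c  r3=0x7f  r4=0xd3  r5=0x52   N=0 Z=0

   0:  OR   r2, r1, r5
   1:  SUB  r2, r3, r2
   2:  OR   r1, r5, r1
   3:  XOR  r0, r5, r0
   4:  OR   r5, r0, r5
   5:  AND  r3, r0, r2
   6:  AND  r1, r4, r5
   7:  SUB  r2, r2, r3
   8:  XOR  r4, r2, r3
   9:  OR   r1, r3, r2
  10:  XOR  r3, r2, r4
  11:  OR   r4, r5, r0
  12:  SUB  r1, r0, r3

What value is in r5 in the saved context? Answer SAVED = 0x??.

SAVED = 0x57

after  0: r0=0x17 r1=0xcb r2=0xdb r3=0x7f r4=0xd3 r5=0x52  N=1 Z=0
after  1: r0=0x17 r1=0xcb r2=0xa4 r3=0x7f r4=0xd3 r5=0x52  N=1 Z=0
after  2: r0=0x17 r1=0xdb r2=0xa4 r3=0x7f r4=0xd3 r5=0x52  N=1 Z=0
after  3: r0=0x45 r1=0xdb r2=0xa4 r3=0x7f r4=0xd3 r5=0x52  N=0 Z=0
after  4: r0=0x45 r1=0xdb r2=0xa4 r3=0x7f r4=0xd3 r5=0x57  N=0 Z=0
after  5: r0=0x45 r1=0xdb r2=0xa4 r3=0x04 r4=0xd3 r5=0x57  N=0 Z=0
after  6: r0=0x45 r1=0x53 r2=0xa4 r3=0x04 r4=0xd3 r5=0x57  N=0 Z=0
after  7: r0=0x45 r1=0x53 r2=0xa0 r3=0x04 r4=0xd3 r5=0x57  N=1 Z=0
after  8: r0=0x45 r1=0x53 r2=0xa0 r3=0x04 r4=0xa4 r5=0x57  N=1 Z=0
after  9: r0=0x45 r1=0xa4 r2=0xa0 r3=0x04 r4=0xa4 r5=0x57  N=1 Z=0
after 10: r0=0x45 r1=0xa4 r2=0xa0 r3=0x04 r4=0xa4 r5=0x57  N=0 Z=0
after 11: r0=0x45 r1=0xa4 r2=0xa0 r3=0x04 r4=0x57 r5=0x57  N=0 Z=0
-- IRQ taken; context saved, return-PC = 12 --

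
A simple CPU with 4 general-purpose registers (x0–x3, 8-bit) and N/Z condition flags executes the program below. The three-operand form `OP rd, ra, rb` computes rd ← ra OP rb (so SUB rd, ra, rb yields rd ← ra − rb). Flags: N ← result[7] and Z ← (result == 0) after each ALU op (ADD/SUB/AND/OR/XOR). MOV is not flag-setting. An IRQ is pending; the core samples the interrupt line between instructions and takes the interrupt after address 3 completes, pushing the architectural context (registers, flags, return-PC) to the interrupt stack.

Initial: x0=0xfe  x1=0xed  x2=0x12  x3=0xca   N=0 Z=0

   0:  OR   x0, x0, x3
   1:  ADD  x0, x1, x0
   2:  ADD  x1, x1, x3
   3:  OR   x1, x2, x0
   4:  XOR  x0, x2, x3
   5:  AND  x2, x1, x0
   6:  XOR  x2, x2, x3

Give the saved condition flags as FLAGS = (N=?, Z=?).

FLAGS = (N=1, Z=0)

after  0: x0=0xfe x1=0xed x2=0x12 x3=0xca  N=1 Z=0
after  1: x0=0xeb x1=0xed x2=0x12 x3=0xca  N=1 Z=0
after  2: x0=0xeb x1=0xb7 x2=0x12 x3=0xca  N=1 Z=0
after  3: x0=0xeb x1=0xfb x2=0x12 x3=0xca  N=1 Z=0
-- IRQ taken; context saved, return-PC = 4 --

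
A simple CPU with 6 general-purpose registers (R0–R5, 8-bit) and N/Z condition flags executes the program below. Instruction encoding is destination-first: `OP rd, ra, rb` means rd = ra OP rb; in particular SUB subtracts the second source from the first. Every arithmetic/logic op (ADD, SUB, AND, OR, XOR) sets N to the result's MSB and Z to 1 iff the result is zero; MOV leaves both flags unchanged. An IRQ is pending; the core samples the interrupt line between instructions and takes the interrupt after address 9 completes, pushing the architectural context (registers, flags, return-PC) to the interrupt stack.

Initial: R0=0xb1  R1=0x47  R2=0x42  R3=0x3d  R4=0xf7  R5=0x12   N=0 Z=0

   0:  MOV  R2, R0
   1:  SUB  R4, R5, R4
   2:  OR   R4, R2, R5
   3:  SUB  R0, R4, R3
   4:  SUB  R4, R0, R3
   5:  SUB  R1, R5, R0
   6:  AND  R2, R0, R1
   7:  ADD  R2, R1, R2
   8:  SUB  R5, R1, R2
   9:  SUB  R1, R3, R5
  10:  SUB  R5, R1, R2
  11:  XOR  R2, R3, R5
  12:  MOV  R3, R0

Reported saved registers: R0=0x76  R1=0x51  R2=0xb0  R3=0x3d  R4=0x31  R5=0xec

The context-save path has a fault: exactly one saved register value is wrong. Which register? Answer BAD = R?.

BAD = R4

after  0: R0=0xb1 R1=0x47 R2=0xb1 R3=0x3d R4=0xf7 R5=0x12  N=0 Z=0
after  1: R0=0xb1 R1=0x47 R2=0xb1 R3=0x3d R4=0x1b R5=0x12  N=0 Z=0
after  2: R0=0xb1 R1=0x47 R2=0xb1 R3=0x3d R4=0xb3 R5=0x12  N=1 Z=0
after  3: R0=0x76 R1=0x47 R2=0xb1 R3=0x3d R4=0xb3 R5=0x12  N=0 Z=0
after  4: R0=0x76 R1=0x47 R2=0xb1 R3=0x3d R4=0x39 R5=0x12  N=0 Z=0
after  5: R0=0x76 R1=0x9c R2=0xb1 R3=0x3d R4=0x39 R5=0x12  N=1 Z=0
after  6: R0=0x76 R1=0x9c R2=0x14 R3=0x3d R4=0x39 R5=0x12  N=0 Z=0
after  7: R0=0x76 R1=0x9c R2=0xb0 R3=0x3d R4=0x39 R5=0x12  N=1 Z=0
after  8: R0=0x76 R1=0x9c R2=0xb0 R3=0x3d R4=0x39 R5=0xec  N=1 Z=0
after  9: R0=0x76 R1=0x51 R2=0xb0 R3=0x3d R4=0x39 R5=0xec  N=0 Z=0
-- IRQ taken; context saved, return-PC = 10 --
mismatch: R4: reported 0x31 vs actual 0x39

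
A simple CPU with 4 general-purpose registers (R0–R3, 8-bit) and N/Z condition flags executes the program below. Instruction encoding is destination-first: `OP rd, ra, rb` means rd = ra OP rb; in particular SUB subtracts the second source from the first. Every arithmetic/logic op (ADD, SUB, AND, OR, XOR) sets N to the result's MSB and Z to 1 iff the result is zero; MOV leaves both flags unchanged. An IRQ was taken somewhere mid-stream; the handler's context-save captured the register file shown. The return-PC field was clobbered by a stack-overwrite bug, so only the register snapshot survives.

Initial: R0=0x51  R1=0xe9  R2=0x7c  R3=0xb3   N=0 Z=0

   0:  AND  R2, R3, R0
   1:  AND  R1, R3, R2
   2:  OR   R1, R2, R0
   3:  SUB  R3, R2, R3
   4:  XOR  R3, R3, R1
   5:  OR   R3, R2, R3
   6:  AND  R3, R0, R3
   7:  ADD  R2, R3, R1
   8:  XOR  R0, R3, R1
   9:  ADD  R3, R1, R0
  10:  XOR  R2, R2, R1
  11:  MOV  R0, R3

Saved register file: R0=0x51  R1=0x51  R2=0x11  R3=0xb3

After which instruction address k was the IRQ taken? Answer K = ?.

K = 2

after  0: R0=0x51 R1=0xe9 R2=0x11 R3=0xb3  N=0 Z=0
after  1: R0=0x51 R1=0x11 R2=0x11 R3=0xb3  N=0 Z=0
after  2: R0=0x51 R1=0x51 R2=0x11 R3=0xb3  N=0 Z=0
-- IRQ taken; context saved, return-PC = 3 --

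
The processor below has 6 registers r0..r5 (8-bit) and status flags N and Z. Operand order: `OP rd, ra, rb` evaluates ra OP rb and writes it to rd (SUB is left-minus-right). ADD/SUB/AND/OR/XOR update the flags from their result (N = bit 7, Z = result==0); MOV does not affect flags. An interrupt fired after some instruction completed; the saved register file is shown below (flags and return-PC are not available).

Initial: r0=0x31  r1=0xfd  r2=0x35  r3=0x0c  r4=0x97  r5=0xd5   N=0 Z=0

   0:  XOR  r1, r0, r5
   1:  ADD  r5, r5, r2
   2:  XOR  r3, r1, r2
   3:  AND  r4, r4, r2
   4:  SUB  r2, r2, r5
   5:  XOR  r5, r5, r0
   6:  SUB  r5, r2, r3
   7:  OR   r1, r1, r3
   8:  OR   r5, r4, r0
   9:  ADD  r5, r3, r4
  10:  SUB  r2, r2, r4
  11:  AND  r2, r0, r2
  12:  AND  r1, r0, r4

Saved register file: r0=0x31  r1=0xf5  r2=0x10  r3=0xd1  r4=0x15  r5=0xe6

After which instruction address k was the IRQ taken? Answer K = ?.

K = 11

after  0: r0=0x31 r1=0xe4 r2=0x35 r3=0x0c r4=0x97 r5=0xd5  N=1 Z=0
after  1: r0=0x31 r1=0xe4 r2=0x35 r3=0x0c r4=0x97 r5=0x0a  N=0 Z=0
after  2: r0=0x31 r1=0xe4 r2=0x35 r3=0xd1 r4=0x97 r5=0x0a  N=1 Z=0
after  3: r0=0x31 r1=0xe4 r2=0x35 r3=0xd1 r4=0x15 r5=0x0a  N=0 Z=0
after  4: r0=0x31 r1=0xe4 r2=0x2b r3=0xd1 r4=0x15 r5=0x0a  N=0 Z=0
after  5: r0=0x31 r1=0xe4 r2=0x2b r3=0xd1 r4=0x15 r5=0x3b  N=0 Z=0
after  6: r0=0x31 r1=0xe4 r2=0x2b r3=0xd1 r4=0x15 r5=0x5a  N=0 Z=0
after  7: r0=0x31 r1=0xf5 r2=0x2b r3=0xd1 r4=0x15 r5=0x5a  N=1 Z=0
after  8: r0=0x31 r1=0xf5 r2=0x2b r3=0xd1 r4=0x15 r5=0x35  N=0 Z=0
after  9: r0=0x31 r1=0xf5 r2=0x2b r3=0xd1 r4=0x15 r5=0xe6  N=1 Z=0
after 10: r0=0x31 r1=0xf5 r2=0x16 r3=0xd1 r4=0x15 r5=0xe6  N=0 Z=0
after 11: r0=0x31 r1=0xf5 r2=0x10 r3=0xd1 r4=0x15 r5=0xe6  N=0 Z=0
-- IRQ taken; context saved, return-PC = 12 --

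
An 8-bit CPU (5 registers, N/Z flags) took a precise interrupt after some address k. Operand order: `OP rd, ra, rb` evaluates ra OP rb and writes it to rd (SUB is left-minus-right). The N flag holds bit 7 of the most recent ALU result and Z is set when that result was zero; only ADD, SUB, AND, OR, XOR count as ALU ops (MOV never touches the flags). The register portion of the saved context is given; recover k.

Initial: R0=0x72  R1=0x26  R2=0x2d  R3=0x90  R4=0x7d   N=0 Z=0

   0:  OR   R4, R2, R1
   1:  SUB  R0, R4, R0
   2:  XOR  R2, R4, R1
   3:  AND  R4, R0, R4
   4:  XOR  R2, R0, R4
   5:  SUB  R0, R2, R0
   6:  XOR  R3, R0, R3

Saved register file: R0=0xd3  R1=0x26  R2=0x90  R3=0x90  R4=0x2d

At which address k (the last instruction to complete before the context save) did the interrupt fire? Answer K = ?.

after  0: R0=0x72 R1=0x26 R2=0x2d R3=0x90 R4=0x2f  N=0 Z=0
after  1: R0=0xbd R1=0x26 R2=0x2d R3=0x90 R4=0x2f  N=1 Z=0
after  2: R0=0xbd R1=0x26 R2=0x09 R3=0x90 R4=0x2f  N=0 Z=0
after  3: R0=0xbd R1=0x26 R2=0x09 R3=0x90 R4=0x2d  N=0 Z=0
after  4: R0=0xbd R1=0x26 R2=0x90 R3=0x90 R4=0x2d  N=1 Z=0
after  5: R0=0xd3 R1=0x26 R2=0x90 R3=0x90 R4=0x2d  N=1 Z=0
-- IRQ taken; context saved, return-PC = 6 --

K = 5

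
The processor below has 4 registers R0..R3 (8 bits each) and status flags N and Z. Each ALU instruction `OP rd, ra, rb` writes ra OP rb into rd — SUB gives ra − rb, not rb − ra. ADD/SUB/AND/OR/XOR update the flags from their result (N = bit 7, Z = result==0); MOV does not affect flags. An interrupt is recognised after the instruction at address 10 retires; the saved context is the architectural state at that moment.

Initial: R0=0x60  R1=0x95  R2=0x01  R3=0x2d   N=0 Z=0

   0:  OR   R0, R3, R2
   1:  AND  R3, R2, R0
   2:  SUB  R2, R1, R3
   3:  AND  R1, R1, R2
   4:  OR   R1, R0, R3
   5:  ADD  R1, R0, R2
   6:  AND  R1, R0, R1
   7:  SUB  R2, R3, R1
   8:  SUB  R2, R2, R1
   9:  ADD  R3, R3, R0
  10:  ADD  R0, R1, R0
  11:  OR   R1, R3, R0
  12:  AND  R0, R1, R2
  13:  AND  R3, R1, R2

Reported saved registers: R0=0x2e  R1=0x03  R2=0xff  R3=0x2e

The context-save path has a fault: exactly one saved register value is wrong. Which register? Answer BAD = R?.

BAD = R1

after  0: R0=0x2d R1=0x95 R2=0x01 R3=0x2d  N=0 Z=0
after  1: R0=0x2d R1=0x95 R2=0x01 R3=0x01  N=0 Z=0
after  2: R0=0x2d R1=0x95 R2=0x94 R3=0x01  N=1 Z=0
after  3: R0=0x2d R1=0x94 R2=0x94 R3=0x01  N=1 Z=0
after  4: R0=0x2d R1=0x2d R2=0x94 R3=0x01  N=0 Z=0
after  5: R0=0x2d R1=0xc1 R2=0x94 R3=0x01  N=1 Z=0
after  6: R0=0x2d R1=0x01 R2=0x94 R3=0x01  N=0 Z=0
after  7: R0=0x2d R1=0x01 R2=0x00 R3=0x01  N=0 Z=1
after  8: R0=0x2d R1=0x01 R2=0xff R3=0x01  N=1 Z=0
after  9: R0=0x2d R1=0x01 R2=0xff R3=0x2e  N=0 Z=0
after 10: R0=0x2e R1=0x01 R2=0xff R3=0x2e  N=0 Z=0
-- IRQ taken; context saved, return-PC = 11 --
mismatch: R1: reported 0x03 vs actual 0x01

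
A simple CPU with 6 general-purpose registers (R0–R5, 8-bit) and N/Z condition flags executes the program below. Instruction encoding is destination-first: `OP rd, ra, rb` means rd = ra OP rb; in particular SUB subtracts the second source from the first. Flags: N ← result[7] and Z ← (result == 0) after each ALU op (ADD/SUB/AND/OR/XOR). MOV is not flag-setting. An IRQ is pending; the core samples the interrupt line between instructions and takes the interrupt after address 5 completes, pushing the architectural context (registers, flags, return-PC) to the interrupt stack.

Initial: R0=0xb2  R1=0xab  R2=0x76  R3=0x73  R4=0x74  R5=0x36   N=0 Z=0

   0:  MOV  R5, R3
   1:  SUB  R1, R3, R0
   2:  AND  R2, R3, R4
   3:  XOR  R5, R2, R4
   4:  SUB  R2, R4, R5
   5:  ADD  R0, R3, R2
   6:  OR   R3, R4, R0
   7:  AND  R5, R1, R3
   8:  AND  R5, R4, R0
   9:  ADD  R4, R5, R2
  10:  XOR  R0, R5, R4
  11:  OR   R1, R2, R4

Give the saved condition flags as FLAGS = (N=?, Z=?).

FLAGS = (N=1, Z=0)

after  0: R0=0xb2 R1=0xab R2=0x76 R3=0x73 R4=0x74 R5=0x73  N=0 Z=0
after  1: R0=0xb2 R1=0xc1 R2=0x76 R3=0x73 R4=0x74 R5=0x73  N=1 Z=0
after  2: R0=0xb2 R1=0xc1 R2=0x70 R3=0x73 R4=0x74 R5=0x73  N=0 Z=0
after  3: R0=0xb2 R1=0xc1 R2=0x70 R3=0x73 R4=0x74 R5=0x04  N=0 Z=0
after  4: R0=0xb2 R1=0xc1 R2=0x70 R3=0x73 R4=0x74 R5=0x04  N=0 Z=0
after  5: R0=0xe3 R1=0xc1 R2=0x70 R3=0x73 R4=0x74 R5=0x04  N=1 Z=0
-- IRQ taken; context saved, return-PC = 6 --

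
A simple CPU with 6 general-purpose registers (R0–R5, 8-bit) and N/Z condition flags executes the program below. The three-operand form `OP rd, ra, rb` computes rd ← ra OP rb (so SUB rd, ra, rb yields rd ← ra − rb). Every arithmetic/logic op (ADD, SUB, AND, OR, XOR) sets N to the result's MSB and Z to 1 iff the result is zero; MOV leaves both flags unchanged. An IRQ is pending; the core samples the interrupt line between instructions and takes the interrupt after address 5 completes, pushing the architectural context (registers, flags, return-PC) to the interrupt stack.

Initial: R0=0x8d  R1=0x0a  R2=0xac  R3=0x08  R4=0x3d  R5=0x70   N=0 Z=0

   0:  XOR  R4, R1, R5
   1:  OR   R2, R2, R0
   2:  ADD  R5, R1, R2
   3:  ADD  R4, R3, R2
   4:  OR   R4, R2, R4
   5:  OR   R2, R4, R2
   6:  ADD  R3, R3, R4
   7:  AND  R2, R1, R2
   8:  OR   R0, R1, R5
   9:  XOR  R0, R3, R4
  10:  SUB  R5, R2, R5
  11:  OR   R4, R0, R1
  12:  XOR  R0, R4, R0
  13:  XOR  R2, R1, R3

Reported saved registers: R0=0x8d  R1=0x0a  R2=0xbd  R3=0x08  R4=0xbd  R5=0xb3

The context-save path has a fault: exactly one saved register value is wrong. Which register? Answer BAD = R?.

BAD = R5

after  0: R0=0x8d R1=0x0a R2=0xac R3=0x08 R4=0x7a R5=0x70  N=0 Z=0
after  1: R0=0x8d R1=0x0a R2=0xad R3=0x08 R4=0x7a R5=0x70  N=1 Z=0
after  2: R0=0x8d R1=0x0a R2=0xad R3=0x08 R4=0x7a R5=0xb7  N=1 Z=0
after  3: R0=0x8d R1=0x0a R2=0xad R3=0x08 R4=0xb5 R5=0xb7  N=1 Z=0
after  4: R0=0x8d R1=0x0a R2=0xad R3=0x08 R4=0xbd R5=0xb7  N=1 Z=0
after  5: R0=0x8d R1=0x0a R2=0xbd R3=0x08 R4=0xbd R5=0xb7  N=1 Z=0
-- IRQ taken; context saved, return-PC = 6 --
mismatch: R5: reported 0xb3 vs actual 0xb7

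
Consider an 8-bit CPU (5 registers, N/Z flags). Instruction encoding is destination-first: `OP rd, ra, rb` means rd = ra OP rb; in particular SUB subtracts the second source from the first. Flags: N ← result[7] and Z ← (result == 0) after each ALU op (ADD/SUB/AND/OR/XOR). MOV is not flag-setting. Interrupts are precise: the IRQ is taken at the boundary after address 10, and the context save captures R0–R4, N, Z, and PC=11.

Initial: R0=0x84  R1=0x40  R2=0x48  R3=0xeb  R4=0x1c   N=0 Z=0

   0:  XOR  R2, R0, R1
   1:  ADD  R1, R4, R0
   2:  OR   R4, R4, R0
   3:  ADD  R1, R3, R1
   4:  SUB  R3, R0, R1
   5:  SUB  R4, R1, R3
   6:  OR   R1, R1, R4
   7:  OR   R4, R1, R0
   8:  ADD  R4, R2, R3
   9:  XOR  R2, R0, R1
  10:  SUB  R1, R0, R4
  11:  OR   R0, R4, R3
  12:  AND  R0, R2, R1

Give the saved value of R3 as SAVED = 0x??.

SAVED = 0xf9

after  0: R0=0x84 R1=0x40 R2=0xc4 R3=0xeb R4=0x1c  N=1 Z=0
after  1: R0=0x84 R1=0xa0 R2=0xc4 R3=0xeb R4=0x1c  N=1 Z=0
after  2: R0=0x84 R1=0xa0 R2=0xc4 R3=0xeb R4=0x9c  N=1 Z=0
after  3: R0=0x84 R1=0x8b R2=0xc4 R3=0xeb R4=0x9c  N=1 Z=0
after  4: R0=0x84 R1=0x8b R2=0xc4 R3=0xf9 R4=0x9c  N=1 Z=0
after  5: R0=0x84 R1=0x8b R2=0xc4 R3=0xf9 R4=0x92  N=1 Z=0
after  6: R0=0x84 R1=0x9b R2=0xc4 R3=0xf9 R4=0x92  N=1 Z=0
after  7: R0=0x84 R1=0x9b R2=0xc4 R3=0xf9 R4=0x9f  N=1 Z=0
after  8: R0=0x84 R1=0x9b R2=0xc4 R3=0xf9 R4=0xbd  N=1 Z=0
after  9: R0=0x84 R1=0x9b R2=0x1f R3=0xf9 R4=0xbd  N=0 Z=0
after 10: R0=0x84 R1=0xc7 R2=0x1f R3=0xf9 R4=0xbd  N=1 Z=0
-- IRQ taken; context saved, return-PC = 11 --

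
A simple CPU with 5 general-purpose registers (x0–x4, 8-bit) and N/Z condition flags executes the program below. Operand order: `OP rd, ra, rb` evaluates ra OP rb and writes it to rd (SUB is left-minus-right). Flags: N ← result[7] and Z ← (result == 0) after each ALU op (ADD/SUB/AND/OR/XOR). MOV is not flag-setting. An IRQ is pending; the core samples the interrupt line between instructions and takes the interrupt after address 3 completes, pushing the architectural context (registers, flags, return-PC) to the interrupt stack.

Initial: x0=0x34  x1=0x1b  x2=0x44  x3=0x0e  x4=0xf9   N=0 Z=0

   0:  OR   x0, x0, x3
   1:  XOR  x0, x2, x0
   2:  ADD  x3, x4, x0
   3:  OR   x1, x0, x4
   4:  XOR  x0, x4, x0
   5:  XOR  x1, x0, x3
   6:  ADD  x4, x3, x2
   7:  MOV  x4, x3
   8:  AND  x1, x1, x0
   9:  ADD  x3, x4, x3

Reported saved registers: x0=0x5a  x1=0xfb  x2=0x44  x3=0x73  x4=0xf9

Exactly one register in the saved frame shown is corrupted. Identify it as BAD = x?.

BAD = x0

after  0: x0=0x3e x1=0x1b x2=0x44 x3=0x0e x4=0xf9  N=0 Z=0
after  1: x0=0x7a x1=0x1b x2=0x44 x3=0x0e x4=0xf9  N=0 Z=0
after  2: x0=0x7a x1=0x1b x2=0x44 x3=0x73 x4=0xf9  N=0 Z=0
after  3: x0=0x7a x1=0xfb x2=0x44 x3=0x73 x4=0xf9  N=1 Z=0
-- IRQ taken; context saved, return-PC = 4 --
mismatch: x0: reported 0x5a vs actual 0x7a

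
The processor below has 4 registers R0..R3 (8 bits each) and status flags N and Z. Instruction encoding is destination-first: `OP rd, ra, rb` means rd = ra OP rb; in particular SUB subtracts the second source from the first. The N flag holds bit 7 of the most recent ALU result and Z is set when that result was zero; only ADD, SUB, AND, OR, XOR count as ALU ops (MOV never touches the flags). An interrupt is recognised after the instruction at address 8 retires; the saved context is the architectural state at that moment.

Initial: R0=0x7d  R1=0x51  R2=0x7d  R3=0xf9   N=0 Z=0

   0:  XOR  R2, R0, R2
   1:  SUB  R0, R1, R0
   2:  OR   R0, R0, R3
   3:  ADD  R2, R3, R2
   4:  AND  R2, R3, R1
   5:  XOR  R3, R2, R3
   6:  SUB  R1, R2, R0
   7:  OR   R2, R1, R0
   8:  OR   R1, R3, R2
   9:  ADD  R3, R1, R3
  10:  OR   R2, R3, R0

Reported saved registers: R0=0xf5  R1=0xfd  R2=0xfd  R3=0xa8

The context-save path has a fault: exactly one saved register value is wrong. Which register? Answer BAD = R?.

BAD = R0

after  0: R0=0x7d R1=0x51 R2=0x00 R3=0xf9  N=0 Z=1
after  1: R0=0xd4 R1=0x51 R2=0x00 R3=0xf9  N=1 Z=0
after  2: R0=0xfd R1=0x51 R2=0x00 R3=0xf9  N=1 Z=0
after  3: R0=0xfd R1=0x51 R2=0xf9 R3=0xf9  N=1 Z=0
after  4: R0=0xfd R1=0x51 R2=0x51 R3=0xf9  N=0 Z=0
after  5: R0=0xfd R1=0x51 R2=0x51 R3=0xa8  N=1 Z=0
after  6: R0=0xfd R1=0x54 R2=0x51 R3=0xa8  N=0 Z=0
after  7: R0=0xfd R1=0x54 R2=0xfd R3=0xa8  N=1 Z=0
after  8: R0=0xfd R1=0xfd R2=0xfd R3=0xa8  N=1 Z=0
-- IRQ taken; context saved, return-PC = 9 --
mismatch: R0: reported 0xf5 vs actual 0xfd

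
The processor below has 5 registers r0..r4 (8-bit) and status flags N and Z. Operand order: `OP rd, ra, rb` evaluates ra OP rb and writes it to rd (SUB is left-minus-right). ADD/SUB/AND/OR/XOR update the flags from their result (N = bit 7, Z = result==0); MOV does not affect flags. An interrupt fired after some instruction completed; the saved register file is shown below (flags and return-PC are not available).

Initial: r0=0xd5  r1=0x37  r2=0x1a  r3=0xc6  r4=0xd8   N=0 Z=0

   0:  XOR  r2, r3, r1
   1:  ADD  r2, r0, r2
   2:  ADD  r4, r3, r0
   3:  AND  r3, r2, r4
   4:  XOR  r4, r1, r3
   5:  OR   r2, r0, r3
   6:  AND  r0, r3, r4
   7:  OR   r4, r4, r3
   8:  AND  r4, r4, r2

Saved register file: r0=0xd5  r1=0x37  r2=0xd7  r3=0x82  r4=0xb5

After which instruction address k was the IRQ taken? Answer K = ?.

K = 5

after  0: r0=0xd5 r1=0x37 r2=0xf1 r3=0xc6 r4=0xd8  N=1 Z=0
after  1: r0=0xd5 r1=0x37 r2=0xc6 r3=0xc6 r4=0xd8  N=1 Z=0
after  2: r0=0xd5 r1=0x37 r2=0xc6 r3=0xc6 r4=0x9b  N=1 Z=0
after  3: r0=0xd5 r1=0x37 r2=0xc6 r3=0x82 r4=0x9b  N=1 Z=0
after  4: r0=0xd5 r1=0x37 r2=0xc6 r3=0x82 r4=0xb5  N=1 Z=0
after  5: r0=0xd5 r1=0x37 r2=0xd7 r3=0x82 r4=0xb5  N=1 Z=0
-- IRQ taken; context saved, return-PC = 6 --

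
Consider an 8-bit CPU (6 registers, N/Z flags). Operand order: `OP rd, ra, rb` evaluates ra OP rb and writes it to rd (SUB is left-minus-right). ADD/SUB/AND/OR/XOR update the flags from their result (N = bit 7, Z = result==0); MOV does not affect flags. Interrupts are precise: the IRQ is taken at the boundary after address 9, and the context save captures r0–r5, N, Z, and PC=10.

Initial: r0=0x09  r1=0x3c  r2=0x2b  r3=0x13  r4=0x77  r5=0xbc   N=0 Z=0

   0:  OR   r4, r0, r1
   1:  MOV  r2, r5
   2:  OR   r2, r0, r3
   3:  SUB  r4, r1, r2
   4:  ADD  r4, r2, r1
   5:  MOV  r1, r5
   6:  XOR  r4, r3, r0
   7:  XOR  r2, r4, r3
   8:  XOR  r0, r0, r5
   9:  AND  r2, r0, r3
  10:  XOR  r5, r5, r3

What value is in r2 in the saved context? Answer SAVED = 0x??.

after  0: r0=0x09 r1=0x3c r2=0x2b r3=0x13 r4=0x3d r5=0xbc  N=0 Z=0
after  1: r0=0x09 r1=0x3c r2=0xbc r3=0x13 r4=0x3d r5=0xbc  N=0 Z=0
after  2: r0=0x09 r1=0x3c r2=0x1b r3=0x13 r4=0x3d r5=0xbc  N=0 Z=0
after  3: r0=0x09 r1=0x3c r2=0x1b r3=0x13 r4=0x21 r5=0xbc  N=0 Z=0
after  4: r0=0x09 r1=0x3c r2=0x1b r3=0x13 r4=0x57 r5=0xbc  N=0 Z=0
after  5: r0=0x09 r1=0xbc r2=0x1b r3=0x13 r4=0x57 r5=0xbc  N=0 Z=0
after  6: r0=0x09 r1=0xbc r2=0x1b r3=0x13 r4=0x1a r5=0xbc  N=0 Z=0
after  7: r0=0x09 r1=0xbc r2=0x09 r3=0x13 r4=0x1a r5=0xbc  N=0 Z=0
after  8: r0=0xb5 r1=0xbc r2=0x09 r3=0x13 r4=0x1a r5=0xbc  N=1 Z=0
after  9: r0=0xb5 r1=0xbc r2=0x11 r3=0x13 r4=0x1a r5=0xbc  N=0 Z=0
-- IRQ taken; context saved, return-PC = 10 --

SAVED = 0x11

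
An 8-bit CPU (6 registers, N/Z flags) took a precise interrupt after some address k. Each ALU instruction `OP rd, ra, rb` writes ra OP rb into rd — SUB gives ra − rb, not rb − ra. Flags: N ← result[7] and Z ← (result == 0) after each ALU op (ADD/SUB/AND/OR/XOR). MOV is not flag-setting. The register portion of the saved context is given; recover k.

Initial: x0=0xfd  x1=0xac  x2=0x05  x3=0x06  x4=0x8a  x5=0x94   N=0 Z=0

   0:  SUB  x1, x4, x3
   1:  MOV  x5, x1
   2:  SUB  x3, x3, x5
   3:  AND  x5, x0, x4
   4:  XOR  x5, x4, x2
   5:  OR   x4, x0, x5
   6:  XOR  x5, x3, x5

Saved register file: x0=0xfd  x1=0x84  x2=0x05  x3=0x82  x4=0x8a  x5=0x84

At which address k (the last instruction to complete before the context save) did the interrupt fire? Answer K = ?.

after  0: x0=0xfd x1=0x84 x2=0x05 x3=0x06 x4=0x8a x5=0x94  N=1 Z=0
after  1: x0=0xfd x1=0x84 x2=0x05 x3=0x06 x4=0x8a x5=0x84  N=1 Z=0
after  2: x0=0xfd x1=0x84 x2=0x05 x3=0x82 x4=0x8a x5=0x84  N=1 Z=0
-- IRQ taken; context saved, return-PC = 3 --

K = 2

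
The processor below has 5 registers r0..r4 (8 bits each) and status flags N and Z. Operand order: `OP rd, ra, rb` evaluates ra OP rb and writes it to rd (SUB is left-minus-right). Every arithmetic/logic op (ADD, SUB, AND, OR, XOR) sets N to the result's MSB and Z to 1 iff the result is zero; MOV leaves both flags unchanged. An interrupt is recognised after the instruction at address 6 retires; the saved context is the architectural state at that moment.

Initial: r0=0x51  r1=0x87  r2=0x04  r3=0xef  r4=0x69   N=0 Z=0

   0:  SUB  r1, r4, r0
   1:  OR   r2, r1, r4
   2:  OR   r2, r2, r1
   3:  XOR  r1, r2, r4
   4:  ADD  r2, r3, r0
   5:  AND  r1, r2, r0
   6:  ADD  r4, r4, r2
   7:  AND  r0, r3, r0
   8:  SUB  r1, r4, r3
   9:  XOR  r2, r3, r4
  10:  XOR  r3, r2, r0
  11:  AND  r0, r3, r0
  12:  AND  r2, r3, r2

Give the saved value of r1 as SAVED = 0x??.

SAVED = 0x40

after  0: r0=0x51 r1=0x18 r2=0x04 r3=0xef r4=0x69  N=0 Z=0
after  1: r0=0x51 r1=0x18 r2=0x79 r3=0xef r4=0x69  N=0 Z=0
after  2: r0=0x51 r1=0x18 r2=0x79 r3=0xef r4=0x69  N=0 Z=0
after  3: r0=0x51 r1=0x10 r2=0x79 r3=0xef r4=0x69  N=0 Z=0
after  4: r0=0x51 r1=0x10 r2=0x40 r3=0xef r4=0x69  N=0 Z=0
after  5: r0=0x51 r1=0x40 r2=0x40 r3=0xef r4=0x69  N=0 Z=0
after  6: r0=0x51 r1=0x40 r2=0x40 r3=0xef r4=0xa9  N=1 Z=0
-- IRQ taken; context saved, return-PC = 7 --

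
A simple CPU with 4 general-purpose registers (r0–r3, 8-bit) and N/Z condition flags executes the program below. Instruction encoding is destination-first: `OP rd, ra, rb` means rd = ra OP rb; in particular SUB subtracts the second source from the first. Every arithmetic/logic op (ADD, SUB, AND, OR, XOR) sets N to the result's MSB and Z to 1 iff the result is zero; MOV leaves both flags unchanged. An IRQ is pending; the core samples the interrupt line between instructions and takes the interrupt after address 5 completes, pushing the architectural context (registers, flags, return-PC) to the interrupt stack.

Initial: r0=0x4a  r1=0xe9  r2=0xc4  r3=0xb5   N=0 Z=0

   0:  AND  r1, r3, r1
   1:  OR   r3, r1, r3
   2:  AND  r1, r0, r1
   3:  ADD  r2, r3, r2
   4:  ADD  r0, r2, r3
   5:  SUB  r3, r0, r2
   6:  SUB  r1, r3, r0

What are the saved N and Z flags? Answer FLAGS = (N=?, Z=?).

FLAGS = (N=1, Z=0)

after  0: r0=0x4a r1=0xa1 r2=0xc4 r3=0xb5  N=1 Z=0
after  1: r0=0x4a r1=0xa1 r2=0xc4 r3=0xb5  N=1 Z=0
after  2: r0=0x4a r1=0x00 r2=0xc4 r3=0xb5  N=0 Z=1
after  3: r0=0x4a r1=0x00 r2=0x79 r3=0xb5  N=0 Z=0
after  4: r0=0x2e r1=0x00 r2=0x79 r3=0xb5  N=0 Z=0
after  5: r0=0x2e r1=0x00 r2=0x79 r3=0xb5  N=1 Z=0
-- IRQ taken; context saved, return-PC = 6 --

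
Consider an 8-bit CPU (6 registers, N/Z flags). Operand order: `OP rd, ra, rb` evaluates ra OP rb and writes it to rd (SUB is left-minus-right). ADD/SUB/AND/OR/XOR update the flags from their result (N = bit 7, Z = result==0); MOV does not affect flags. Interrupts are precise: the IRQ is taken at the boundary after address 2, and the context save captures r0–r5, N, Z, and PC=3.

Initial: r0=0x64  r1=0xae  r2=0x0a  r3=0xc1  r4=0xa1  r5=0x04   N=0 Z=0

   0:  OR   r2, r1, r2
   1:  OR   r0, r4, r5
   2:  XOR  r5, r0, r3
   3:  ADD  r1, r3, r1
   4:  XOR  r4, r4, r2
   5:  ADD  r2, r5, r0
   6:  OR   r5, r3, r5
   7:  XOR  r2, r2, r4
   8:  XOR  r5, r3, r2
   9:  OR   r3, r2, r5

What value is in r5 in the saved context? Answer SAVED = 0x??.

after  0: r0=0x64 r1=0xae r2=0xae r3=0xc1 r4=0xa1 r5=0x04  N=1 Z=0
after  1: r0=0xa5 r1=0xae r2=0xae r3=0xc1 r4=0xa1 r5=0x04  N=1 Z=0
after  2: r0=0xa5 r1=0xae r2=0xae r3=0xc1 r4=0xa1 r5=0x64  N=0 Z=0
-- IRQ taken; context saved, return-PC = 3 --

SAVED = 0x64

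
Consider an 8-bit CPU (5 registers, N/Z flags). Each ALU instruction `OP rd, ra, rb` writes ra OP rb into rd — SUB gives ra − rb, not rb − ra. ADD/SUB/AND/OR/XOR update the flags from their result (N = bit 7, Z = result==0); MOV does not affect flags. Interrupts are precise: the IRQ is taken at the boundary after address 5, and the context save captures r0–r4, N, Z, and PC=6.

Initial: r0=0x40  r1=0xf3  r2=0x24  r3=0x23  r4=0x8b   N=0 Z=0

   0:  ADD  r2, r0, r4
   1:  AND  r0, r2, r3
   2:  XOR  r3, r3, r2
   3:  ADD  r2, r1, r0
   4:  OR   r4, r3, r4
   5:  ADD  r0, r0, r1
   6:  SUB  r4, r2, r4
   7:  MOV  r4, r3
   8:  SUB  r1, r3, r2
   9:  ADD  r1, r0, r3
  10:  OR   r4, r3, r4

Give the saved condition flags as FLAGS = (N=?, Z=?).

FLAGS = (N=1, Z=0)

after  0: r0=0x40 r1=0xf3 r2=0xcb r3=0x23 r4=0x8b  N=1 Z=0
after  1: r0=0x03 r1=0xf3 r2=0xcb r3=0x23 r4=0x8b  N=0 Z=0
after  2: r0=0x03 r1=0xf3 r2=0xcb r3=0xe8 r4=0x8b  N=1 Z=0
after  3: r0=0x03 r1=0xf3 r2=0xf6 r3=0xe8 r4=0x8b  N=1 Z=0
after  4: r0=0x03 r1=0xf3 r2=0xf6 r3=0xe8 r4=0xeb  N=1 Z=0
after  5: r0=0xf6 r1=0xf3 r2=0xf6 r3=0xe8 r4=0xeb  N=1 Z=0
-- IRQ taken; context saved, return-PC = 6 --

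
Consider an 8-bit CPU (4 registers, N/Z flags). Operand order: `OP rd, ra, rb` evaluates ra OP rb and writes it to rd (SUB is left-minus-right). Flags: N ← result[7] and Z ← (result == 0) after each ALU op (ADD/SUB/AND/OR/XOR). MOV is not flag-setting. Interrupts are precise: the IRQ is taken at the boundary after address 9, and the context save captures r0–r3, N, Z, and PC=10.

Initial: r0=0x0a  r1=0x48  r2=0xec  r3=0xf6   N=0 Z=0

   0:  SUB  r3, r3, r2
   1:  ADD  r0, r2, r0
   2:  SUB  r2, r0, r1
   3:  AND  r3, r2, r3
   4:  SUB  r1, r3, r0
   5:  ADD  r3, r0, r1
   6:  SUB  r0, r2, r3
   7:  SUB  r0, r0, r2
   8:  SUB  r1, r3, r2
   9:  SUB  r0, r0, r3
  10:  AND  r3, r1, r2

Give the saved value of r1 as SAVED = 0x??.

SAVED = 0x5c

after  0: r0=0x0a r1=0x48 r2=0xec r3=0x0a  N=0 Z=0
after  1: r0=0xf6 r1=0x48 r2=0xec r3=0x0a  N=1 Z=0
after  2: r0=0xf6 r1=0x48 r2=0xae r3=0x0a  N=1 Z=0
after  3: r0=0xf6 r1=0x48 r2=0xae r3=0x0a  N=0 Z=0
after  4: r0=0xf6 r1=0x14 r2=0xae r3=0x0a  N=0 Z=0
after  5: r0=0xf6 r1=0x14 r2=0xae r3=0x0a  N=0 Z=0
after  6: r0=0xa4 r1=0x14 r2=0xae r3=0x0a  N=1 Z=0
after  7: r0=0xf6 r1=0x14 r2=0xae r3=0x0a  N=1 Z=0
after  8: r0=0xf6 r1=0x5c r2=0xae r3=0x0a  N=0 Z=0
after  9: r0=0xec r1=0x5c r2=0xae r3=0x0a  N=1 Z=0
-- IRQ taken; context saved, return-PC = 10 --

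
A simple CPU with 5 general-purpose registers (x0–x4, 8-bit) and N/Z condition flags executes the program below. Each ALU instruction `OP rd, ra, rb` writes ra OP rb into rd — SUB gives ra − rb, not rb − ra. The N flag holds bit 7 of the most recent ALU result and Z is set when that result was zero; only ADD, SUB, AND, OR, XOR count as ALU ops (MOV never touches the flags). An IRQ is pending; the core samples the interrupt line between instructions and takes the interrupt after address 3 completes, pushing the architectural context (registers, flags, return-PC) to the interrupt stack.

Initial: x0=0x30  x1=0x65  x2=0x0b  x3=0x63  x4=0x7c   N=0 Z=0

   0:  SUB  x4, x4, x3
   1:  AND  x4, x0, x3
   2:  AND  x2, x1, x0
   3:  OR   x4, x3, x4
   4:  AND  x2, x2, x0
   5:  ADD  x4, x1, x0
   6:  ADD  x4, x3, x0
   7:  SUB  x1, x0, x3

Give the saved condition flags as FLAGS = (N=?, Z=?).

FLAGS = (N=0, Z=0)

after  0: x0=0x30 x1=0x65 x2=0x0b x3=0x63 x4=0x19  N=0 Z=0
after  1: x0=0x30 x1=0x65 x2=0x0b x3=0x63 x4=0x20  N=0 Z=0
after  2: x0=0x30 x1=0x65 x2=0x20 x3=0x63 x4=0x20  N=0 Z=0
after  3: x0=0x30 x1=0x65 x2=0x20 x3=0x63 x4=0x63  N=0 Z=0
-- IRQ taken; context saved, return-PC = 4 --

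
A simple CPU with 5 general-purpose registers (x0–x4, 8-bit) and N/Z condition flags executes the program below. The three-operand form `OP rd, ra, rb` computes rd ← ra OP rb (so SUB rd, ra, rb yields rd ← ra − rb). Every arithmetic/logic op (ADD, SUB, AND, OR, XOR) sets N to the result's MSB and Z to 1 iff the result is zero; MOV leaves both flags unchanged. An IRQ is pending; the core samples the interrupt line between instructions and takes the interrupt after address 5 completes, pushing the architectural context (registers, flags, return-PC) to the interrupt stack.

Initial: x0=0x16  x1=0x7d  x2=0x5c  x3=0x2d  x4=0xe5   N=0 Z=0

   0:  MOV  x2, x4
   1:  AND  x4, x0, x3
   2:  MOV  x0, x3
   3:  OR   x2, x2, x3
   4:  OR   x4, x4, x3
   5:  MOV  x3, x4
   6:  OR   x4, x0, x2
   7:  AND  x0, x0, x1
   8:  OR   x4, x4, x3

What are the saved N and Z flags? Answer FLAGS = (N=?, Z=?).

FLAGS = (N=0, Z=0)

after  0: x0=0x16 x1=0x7d x2=0xe5 x3=0x2d x4=0xe5  N=0 Z=0
after  1: x0=0x16 x1=0x7d x2=0xe5 x3=0x2d x4=0x04  N=0 Z=0
after  2: x0=0x2d x1=0x7d x2=0xe5 x3=0x2d x4=0x04  N=0 Z=0
after  3: x0=0x2d x1=0x7d x2=0xed x3=0x2d x4=0x04  N=1 Z=0
after  4: x0=0x2d x1=0x7d x2=0xed x3=0x2d x4=0x2d  N=0 Z=0
after  5: x0=0x2d x1=0x7d x2=0xed x3=0x2d x4=0x2d  N=0 Z=0
-- IRQ taken; context saved, return-PC = 6 --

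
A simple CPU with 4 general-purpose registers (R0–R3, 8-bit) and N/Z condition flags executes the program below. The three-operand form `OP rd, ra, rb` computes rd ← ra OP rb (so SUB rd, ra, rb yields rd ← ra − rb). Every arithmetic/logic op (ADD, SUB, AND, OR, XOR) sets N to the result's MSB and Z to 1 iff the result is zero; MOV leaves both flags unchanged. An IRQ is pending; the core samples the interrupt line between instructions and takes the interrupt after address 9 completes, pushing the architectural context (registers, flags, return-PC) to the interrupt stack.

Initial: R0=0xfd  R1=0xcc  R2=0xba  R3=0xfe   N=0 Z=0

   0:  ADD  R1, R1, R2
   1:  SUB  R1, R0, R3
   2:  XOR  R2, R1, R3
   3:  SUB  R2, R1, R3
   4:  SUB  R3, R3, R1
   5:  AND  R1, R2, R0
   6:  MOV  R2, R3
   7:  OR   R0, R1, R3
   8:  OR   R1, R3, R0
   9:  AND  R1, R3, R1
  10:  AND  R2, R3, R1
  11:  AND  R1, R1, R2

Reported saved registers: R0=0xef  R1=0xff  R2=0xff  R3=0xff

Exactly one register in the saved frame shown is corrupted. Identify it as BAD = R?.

BAD = R0

after  0: R0=0xfd R1=0x86 R2=0xba R3=0xfe  N=1 Z=0
after  1: R0=0xfd R1=0xff R2=0xba R3=0xfe  N=1 Z=0
after  2: R0=0xfd R1=0xff R2=0x01 R3=0xfe  N=0 Z=0
after  3: R0=0xfd R1=0xff R2=0x01 R3=0xfe  N=0 Z=0
after  4: R0=0xfd R1=0xff R2=0x01 R3=0xff  N=1 Z=0
after  5: R0=0xfd R1=0x01 R2=0x01 R3=0xff  N=0 Z=0
after  6: R0=0xfd R1=0x01 R2=0xff R3=0xff  N=0 Z=0
after  7: R0=0xff R1=0x01 R2=0xff R3=0xff  N=1 Z=0
after  8: R0=0xff R1=0xff R2=0xff R3=0xff  N=1 Z=0
after  9: R0=0xff R1=0xff R2=0xff R3=0xff  N=1 Z=0
-- IRQ taken; context saved, return-PC = 10 --
mismatch: R0: reported 0xef vs actual 0xff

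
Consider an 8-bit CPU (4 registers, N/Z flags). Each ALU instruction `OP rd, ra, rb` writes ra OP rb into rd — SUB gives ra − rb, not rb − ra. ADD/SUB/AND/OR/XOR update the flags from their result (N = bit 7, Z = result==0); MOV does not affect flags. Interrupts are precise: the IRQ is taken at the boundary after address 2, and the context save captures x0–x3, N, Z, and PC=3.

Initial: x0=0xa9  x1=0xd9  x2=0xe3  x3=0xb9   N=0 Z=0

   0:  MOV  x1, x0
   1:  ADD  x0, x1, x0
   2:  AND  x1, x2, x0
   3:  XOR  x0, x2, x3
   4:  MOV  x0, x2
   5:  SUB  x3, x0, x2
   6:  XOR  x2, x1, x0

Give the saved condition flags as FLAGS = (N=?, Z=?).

after  0: x0=0xa9 x1=0xa9 x2=0xe3 x3=0xb9  N=0 Z=0
after  1: x0=0x52 x1=0xa9 x2=0xe3 x3=0xb9  N=0 Z=0
after  2: x0=0x52 x1=0x42 x2=0xe3 x3=0xb9  N=0 Z=0
-- IRQ taken; context saved, return-PC = 3 --

FLAGS = (N=0, Z=0)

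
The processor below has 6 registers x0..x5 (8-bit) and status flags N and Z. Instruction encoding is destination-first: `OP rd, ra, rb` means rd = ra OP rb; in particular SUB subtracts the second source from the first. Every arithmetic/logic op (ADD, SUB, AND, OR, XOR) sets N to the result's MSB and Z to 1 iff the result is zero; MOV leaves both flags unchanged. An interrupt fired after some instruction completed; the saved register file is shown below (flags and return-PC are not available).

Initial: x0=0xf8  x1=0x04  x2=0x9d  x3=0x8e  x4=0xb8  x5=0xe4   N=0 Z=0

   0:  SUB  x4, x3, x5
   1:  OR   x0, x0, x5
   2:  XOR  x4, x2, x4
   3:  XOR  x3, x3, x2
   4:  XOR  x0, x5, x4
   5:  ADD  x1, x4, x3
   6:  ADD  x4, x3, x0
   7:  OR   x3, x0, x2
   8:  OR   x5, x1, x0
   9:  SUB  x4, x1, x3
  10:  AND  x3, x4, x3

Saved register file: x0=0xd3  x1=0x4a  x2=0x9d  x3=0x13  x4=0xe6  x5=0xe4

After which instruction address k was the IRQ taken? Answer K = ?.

after  0: x0=0xf8 x1=0x04 x2=0x9d x3=0x8e x4=0xaa x5=0xe4  N=1 Z=0
after  1: x0=0xfc x1=0x04 x2=0x9d x3=0x8e x4=0xaa x5=0xe4  N=1 Z=0
after  2: x0=0xfc x1=0x04 x2=0x9d x3=0x8e x4=0x37 x5=0xe4  N=0 Z=0
after  3: x0=0xfc x1=0x04 x2=0x9d x3=0x13 x4=0x37 x5=0xe4  N=0 Z=0
after  4: x0=0xd3 x1=0x04 x2=0x9d x3=0x13 x4=0x37 x5=0xe4  N=1 Z=0
after  5: x0=0xd3 x1=0x4a x2=0x9d x3=0x13 x4=0x37 x5=0xe4  N=0 Z=0
after  6: x0=0xd3 x1=0x4a x2=0x9d x3=0x13 x4=0xe6 x5=0xe4  N=1 Z=0
-- IRQ taken; context saved, return-PC = 7 --

K = 6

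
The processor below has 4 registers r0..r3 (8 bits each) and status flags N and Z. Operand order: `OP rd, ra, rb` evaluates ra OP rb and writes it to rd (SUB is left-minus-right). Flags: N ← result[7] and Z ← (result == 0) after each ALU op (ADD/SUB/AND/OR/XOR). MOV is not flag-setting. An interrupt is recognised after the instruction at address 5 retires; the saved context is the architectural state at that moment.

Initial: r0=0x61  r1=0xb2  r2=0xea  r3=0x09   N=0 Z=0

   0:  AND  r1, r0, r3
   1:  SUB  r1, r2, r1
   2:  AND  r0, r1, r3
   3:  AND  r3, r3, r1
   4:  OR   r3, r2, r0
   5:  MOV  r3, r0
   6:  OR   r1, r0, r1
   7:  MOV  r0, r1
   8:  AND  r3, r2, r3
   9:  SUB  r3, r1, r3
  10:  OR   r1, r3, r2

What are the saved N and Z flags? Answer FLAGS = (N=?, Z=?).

after  0: r0=0x61 r1=0x01 r2=0xea r3=0x09  N=0 Z=0
after  1: r0=0x61 r1=0xe9 r2=0xea r3=0x09  N=1 Z=0
after  2: r0=0x09 r1=0xe9 r2=0xea r3=0x09  N=0 Z=0
after  3: r0=0x09 r1=0xe9 r2=0xea r3=0x09  N=0 Z=0
after  4: r0=0x09 r1=0xe9 r2=0xea r3=0xeb  N=1 Z=0
after  5: r0=0x09 r1=0xe9 r2=0xea r3=0x09  N=1 Z=0
-- IRQ taken; context saved, return-PC = 6 --

FLAGS = (N=1, Z=0)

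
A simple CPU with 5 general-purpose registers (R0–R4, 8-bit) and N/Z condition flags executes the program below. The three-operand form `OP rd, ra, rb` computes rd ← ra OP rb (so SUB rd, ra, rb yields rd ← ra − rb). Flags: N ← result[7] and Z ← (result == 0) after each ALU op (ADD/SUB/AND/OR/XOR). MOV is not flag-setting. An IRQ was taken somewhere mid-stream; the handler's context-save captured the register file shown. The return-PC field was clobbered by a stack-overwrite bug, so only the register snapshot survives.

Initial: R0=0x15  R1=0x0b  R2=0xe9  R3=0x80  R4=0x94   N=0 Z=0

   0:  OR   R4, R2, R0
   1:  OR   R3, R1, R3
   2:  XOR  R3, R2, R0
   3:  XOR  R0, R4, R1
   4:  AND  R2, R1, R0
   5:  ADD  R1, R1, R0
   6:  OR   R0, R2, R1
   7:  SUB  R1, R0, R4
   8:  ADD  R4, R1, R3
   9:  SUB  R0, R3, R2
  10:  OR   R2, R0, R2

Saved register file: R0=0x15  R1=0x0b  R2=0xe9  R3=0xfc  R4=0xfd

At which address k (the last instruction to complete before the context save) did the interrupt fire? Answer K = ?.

after  0: R0=0x15 R1=0x0b R2=0xe9 R3=0x80 R4=0xfd  N=1 Z=0
after  1: R0=0x15 R1=0x0b R2=0xe9 R3=0x8b R4=0xfd  N=1 Z=0
after  2: R0=0x15 R1=0x0b R2=0xe9 R3=0xfc R4=0xfd  N=1 Z=0
-- IRQ taken; context saved, return-PC = 3 --

K = 2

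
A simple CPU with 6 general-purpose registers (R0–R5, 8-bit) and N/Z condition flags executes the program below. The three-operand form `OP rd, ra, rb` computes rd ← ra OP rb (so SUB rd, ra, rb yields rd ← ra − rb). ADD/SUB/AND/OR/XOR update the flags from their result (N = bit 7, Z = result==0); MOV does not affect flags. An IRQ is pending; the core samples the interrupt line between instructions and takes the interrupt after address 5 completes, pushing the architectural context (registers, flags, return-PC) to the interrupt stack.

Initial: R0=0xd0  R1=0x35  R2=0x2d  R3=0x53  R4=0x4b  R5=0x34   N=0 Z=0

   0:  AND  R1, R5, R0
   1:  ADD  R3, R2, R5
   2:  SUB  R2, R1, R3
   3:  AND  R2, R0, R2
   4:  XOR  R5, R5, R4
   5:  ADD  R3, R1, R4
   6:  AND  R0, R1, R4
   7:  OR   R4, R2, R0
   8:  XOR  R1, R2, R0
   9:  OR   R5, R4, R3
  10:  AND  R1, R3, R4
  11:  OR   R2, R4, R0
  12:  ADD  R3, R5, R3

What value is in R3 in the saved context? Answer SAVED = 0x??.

after  0: R0=0xd0 R1=0x10 R2=0x2d R3=0x53 R4=0x4b R5=0x34  N=0 Z=0
after  1: R0=0xd0 R1=0x10 R2=0x2d R3=0x61 R4=0x4b R5=0x34  N=0 Z=0
after  2: R0=0xd0 R1=0x10 R2=0xaf R3=0x61 R4=0x4b R5=0x34  N=1 Z=0
after  3: R0=0xd0 R1=0x10 R2=0x80 R3=0x61 R4=0x4b R5=0x34  N=1 Z=0
after  4: R0=0xd0 R1=0x10 R2=0x80 R3=0x61 R4=0x4b R5=0x7f  N=0 Z=0
after  5: R0=0xd0 R1=0x10 R2=0x80 R3=0x5b R4=0x4b R5=0x7f  N=0 Z=0
-- IRQ taken; context saved, return-PC = 6 --

SAVED = 0x5b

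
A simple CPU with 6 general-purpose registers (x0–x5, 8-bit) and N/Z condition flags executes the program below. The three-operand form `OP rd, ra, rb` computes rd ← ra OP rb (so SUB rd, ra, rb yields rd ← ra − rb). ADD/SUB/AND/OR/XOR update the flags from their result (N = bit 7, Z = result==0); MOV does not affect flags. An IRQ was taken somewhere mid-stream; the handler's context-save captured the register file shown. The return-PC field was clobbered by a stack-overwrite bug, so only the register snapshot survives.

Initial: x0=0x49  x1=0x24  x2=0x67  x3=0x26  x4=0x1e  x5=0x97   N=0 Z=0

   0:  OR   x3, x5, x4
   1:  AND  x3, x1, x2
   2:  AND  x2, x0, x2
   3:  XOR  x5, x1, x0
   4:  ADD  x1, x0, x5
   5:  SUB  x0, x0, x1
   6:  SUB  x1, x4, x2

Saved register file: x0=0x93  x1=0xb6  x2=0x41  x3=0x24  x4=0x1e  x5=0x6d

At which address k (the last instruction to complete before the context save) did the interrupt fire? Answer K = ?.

K = 5

after  0: x0=0x49 x1=0x24 x2=0x67 x3=0x9f x4=0x1e x5=0x97  N=1 Z=0
after  1: x0=0x49 x1=0x24 x2=0x67 x3=0x24 x4=0x1e x5=0x97  N=0 Z=0
after  2: x0=0x49 x1=0x24 x2=0x41 x3=0x24 x4=0x1e x5=0x97  N=0 Z=0
after  3: x0=0x49 x1=0x24 x2=0x41 x3=0x24 x4=0x1e x5=0x6d  N=0 Z=0
after  4: x0=0x49 x1=0xb6 x2=0x41 x3=0x24 x4=0x1e x5=0x6d  N=1 Z=0
after  5: x0=0x93 x1=0xb6 x2=0x41 x3=0x24 x4=0x1e x5=0x6d  N=1 Z=0
-- IRQ taken; context saved, return-PC = 6 --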